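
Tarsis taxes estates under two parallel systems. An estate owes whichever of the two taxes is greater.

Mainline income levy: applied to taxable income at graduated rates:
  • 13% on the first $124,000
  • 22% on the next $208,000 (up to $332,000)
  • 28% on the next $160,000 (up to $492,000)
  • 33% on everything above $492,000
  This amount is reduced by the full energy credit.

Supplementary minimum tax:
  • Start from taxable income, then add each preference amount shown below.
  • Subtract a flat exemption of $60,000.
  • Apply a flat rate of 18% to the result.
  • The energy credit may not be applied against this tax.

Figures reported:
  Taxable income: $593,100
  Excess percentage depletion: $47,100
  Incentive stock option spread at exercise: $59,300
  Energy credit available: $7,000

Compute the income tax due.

Supplementary minimum tax:
  Adjusted income: $593,100 + $47,100 + $59,300 = $699,500
  Less exemption $60,000 → base $639,500
  $639,500 × 18% = $115,110

Mainline income levy:
  $124,000 × 13% = $16,120
  $208,000 × 22% = $45,760
  $160,000 × 28% = $44,800
  $101,100 × 33% = $33,363
  → $140,043
  Less energy credit $7,000 → $133,043

$133,043 > $115,110, so the mainline income levy governs.

$133,043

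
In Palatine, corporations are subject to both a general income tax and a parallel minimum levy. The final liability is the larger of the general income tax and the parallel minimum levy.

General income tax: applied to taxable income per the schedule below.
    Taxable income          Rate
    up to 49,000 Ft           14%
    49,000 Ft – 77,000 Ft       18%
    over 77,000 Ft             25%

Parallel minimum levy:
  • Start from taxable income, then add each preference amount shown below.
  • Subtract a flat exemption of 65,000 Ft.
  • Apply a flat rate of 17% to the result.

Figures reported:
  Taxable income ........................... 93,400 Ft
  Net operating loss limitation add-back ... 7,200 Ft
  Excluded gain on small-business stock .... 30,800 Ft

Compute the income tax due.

16,000 Ft

Parallel minimum levy:
  Adjusted income: 93,400 Ft + 7,200 Ft + 30,800 Ft = 131,400 Ft
  Less exemption 65,000 Ft → base 66,400 Ft
  66,400 Ft × 17% = 11,288 Ft

General income tax:
  49,000 Ft × 14% = 6,860 Ft
  28,000 Ft × 18% = 5,040 Ft
  16,400 Ft × 25% = 4,100 Ft
  → 16,000 Ft

16,000 Ft > 11,288 Ft, so the general income tax governs.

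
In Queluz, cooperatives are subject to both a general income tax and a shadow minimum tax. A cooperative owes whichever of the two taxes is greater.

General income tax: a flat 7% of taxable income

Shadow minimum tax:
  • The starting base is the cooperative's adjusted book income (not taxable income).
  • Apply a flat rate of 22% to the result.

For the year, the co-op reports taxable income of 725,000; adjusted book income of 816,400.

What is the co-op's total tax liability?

179,608

Shadow minimum tax:
  Base (adjusted book income): 816,400
  816,400 × 22% = 179,608

General income tax:
  725,000 × 7% = 50,750

179,608 > 50,750, so the shadow minimum tax is the binding amount.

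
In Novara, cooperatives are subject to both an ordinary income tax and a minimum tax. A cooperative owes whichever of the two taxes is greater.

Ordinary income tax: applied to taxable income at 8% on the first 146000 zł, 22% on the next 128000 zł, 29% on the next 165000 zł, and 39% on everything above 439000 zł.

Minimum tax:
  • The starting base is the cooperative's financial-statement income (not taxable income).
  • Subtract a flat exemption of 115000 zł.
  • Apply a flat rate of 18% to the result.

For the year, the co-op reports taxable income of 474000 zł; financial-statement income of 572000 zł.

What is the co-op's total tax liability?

101340 zł

Ordinary income tax:
  146000 zł × 8% = 11680 zł
  128000 zł × 22% = 28160 zł
  165000 zł × 29% = 47850 zł
  35000 zł × 39% = 13650 zł
  → 101340 zł

Minimum tax:
  Base (financial-statement income): 572000 zł
  Less exemption 115000 zł → base 457000 zł
  457000 zł × 18% = 82260 zł

101340 zł > 82260 zł, so the ordinary income tax governs.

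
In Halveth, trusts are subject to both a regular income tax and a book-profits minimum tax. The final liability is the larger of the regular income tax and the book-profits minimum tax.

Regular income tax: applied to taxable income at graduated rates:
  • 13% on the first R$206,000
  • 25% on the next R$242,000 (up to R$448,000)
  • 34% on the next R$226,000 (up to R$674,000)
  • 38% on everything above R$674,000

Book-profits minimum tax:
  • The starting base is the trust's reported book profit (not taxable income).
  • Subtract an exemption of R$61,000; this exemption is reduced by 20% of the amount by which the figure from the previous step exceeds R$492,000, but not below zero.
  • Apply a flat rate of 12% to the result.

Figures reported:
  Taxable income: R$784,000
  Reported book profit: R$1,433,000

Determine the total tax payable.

Regular income tax:
  R$206,000 × 13% = R$26,780
  R$242,000 × 25% = R$60,500
  R$226,000 × 34% = R$76,840
  R$110,000 × 38% = R$41,800
  → R$205,920

Book-profits minimum tax:
  Base (reported book profit): R$1,433,000
  Exemption: 20% × (R$1,433,000 − R$492,000) = R$188,200 ≥ R$61,000, so the exemption is fully phased out
  Base: R$1,433,000 − R$0 = R$1,433,000
  R$1,433,000 × 12% = R$171,960

R$205,920 > R$171,960, so the regular income tax governs.

R$205,920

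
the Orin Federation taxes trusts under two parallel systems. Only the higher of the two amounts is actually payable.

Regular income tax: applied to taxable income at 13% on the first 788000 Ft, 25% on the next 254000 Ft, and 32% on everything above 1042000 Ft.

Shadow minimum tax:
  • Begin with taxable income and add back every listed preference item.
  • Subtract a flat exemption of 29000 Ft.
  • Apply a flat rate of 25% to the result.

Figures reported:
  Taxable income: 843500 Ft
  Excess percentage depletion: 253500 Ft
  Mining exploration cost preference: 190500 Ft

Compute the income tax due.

314625 Ft

Shadow minimum tax:
  Adjusted income: 843500 Ft + 253500 Ft + 190500 Ft = 1287500 Ft
  Less exemption 29000 Ft → base 1258500 Ft
  1258500 Ft × 25% = 314625 Ft

Regular income tax:
  788000 Ft × 13% = 102440 Ft
  55500 Ft × 25% = 13875 Ft
  → 116315 Ft

314625 Ft > 116315 Ft, so the shadow minimum tax is the binding amount.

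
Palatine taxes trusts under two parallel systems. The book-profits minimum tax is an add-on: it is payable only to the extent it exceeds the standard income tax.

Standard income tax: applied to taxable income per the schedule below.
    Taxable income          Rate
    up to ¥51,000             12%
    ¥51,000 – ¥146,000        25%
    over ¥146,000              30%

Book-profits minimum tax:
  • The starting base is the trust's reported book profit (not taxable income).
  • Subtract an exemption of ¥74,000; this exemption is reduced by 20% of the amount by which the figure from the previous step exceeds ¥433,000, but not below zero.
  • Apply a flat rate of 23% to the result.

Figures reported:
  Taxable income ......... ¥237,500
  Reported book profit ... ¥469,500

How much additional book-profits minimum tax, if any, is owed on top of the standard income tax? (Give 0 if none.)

Book-profits minimum tax:
  Base (reported book profit): ¥469,500
  Exemption: ¥74,000 − 20% × (¥469,500 − ¥433,000) = ¥74,000 − ¥7,300 = ¥66,700
  Base: ¥469,500 − ¥66,700 = ¥402,800
  ¥402,800 × 23% = ¥92,644

Standard income tax:
  ¥51,000 × 12% = ¥6,120
  ¥95,000 × 25% = ¥23,750
  ¥91,500 × 30% = ¥27,450
  → ¥57,320

Excess of book-profits minimum tax over standard income tax: ¥92,644 − ¥57,320 = ¥35,324.

¥35,324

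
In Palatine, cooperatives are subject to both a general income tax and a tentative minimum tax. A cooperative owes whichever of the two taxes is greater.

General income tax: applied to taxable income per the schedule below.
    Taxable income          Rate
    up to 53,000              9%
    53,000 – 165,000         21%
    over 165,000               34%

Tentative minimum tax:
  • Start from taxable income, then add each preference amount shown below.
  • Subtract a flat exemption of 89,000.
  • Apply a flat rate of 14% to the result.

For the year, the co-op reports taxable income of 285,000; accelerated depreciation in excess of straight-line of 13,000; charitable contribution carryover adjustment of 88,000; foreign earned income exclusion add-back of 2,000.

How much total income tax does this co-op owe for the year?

69,090

General income tax:
  53,000 × 9% = 4,770
  112,000 × 21% = 23,520
  120,000 × 34% = 40,800
  → 69,090

Tentative minimum tax:
  Adjusted income: 285,000 + 13,000 + 88,000 + 2,000 = 388,000
  Less exemption 89,000 → base 299,000
  299,000 × 14% = 41,860

69,090 > 41,860, so the general income tax governs.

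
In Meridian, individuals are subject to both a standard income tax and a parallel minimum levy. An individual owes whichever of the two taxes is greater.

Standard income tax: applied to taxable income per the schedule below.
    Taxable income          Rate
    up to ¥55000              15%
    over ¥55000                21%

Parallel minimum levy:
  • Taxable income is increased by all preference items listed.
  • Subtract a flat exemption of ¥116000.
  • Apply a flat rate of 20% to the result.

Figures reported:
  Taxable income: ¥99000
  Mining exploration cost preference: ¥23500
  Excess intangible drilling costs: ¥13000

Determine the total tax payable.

Standard income tax:
  ¥55000 × 15% = ¥8250
  ¥44000 × 21% = ¥9240
  → ¥17490

Parallel minimum levy:
  Adjusted income: ¥99000 + ¥23500 + ¥13000 = ¥135500
  Less exemption ¥116000 → base ¥19500
  ¥19500 × 20% = ¥3900

¥17490 > ¥3900, so the standard income tax governs.

¥17490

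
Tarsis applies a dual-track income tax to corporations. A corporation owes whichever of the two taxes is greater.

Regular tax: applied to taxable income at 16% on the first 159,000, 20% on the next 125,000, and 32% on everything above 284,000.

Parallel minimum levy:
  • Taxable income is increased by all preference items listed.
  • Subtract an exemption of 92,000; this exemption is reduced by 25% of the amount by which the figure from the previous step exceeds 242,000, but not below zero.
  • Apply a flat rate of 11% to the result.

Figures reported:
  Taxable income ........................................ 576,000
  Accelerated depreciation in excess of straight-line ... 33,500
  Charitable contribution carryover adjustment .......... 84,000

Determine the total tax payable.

Regular tax:
  159,000 × 16% = 25,440
  125,000 × 20% = 25,000
  292,000 × 32% = 93,440
  → 143,880

Parallel minimum levy:
  Adjusted income: 576,000 + 33,500 + 84,000 = 693,500
  Exemption: 25% × (693,500 − 242,000) = 112,875 ≥ 92,000, so the exemption is fully phased out
  Base: 693,500 − 0 = 693,500
  693,500 × 11% = 76,285

143,880 > 76,285, so the regular tax governs.

143,880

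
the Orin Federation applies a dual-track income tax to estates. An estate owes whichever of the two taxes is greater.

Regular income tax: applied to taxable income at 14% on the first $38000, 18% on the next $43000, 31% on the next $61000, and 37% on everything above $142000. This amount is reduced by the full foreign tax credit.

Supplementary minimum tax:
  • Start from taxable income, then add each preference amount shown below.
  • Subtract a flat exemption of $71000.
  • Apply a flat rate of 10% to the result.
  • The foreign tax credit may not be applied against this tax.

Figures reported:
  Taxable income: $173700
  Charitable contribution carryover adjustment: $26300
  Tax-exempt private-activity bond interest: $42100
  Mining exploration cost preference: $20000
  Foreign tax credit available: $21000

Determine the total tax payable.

Regular income tax:
  $38000 × 14% = $5320
  $43000 × 18% = $7740
  $61000 × 31% = $18910
  $31700 × 37% = $11729
  → $43699
  Less foreign tax credit $21000 → $22699

Supplementary minimum tax:
  Adjusted income: $173700 + $26300 + $42100 + $20000 = $262100
  Less exemption $71000 → base $191100
  $191100 × 10% = $19110

$22699 > $19110, so the regular income tax governs.

$22699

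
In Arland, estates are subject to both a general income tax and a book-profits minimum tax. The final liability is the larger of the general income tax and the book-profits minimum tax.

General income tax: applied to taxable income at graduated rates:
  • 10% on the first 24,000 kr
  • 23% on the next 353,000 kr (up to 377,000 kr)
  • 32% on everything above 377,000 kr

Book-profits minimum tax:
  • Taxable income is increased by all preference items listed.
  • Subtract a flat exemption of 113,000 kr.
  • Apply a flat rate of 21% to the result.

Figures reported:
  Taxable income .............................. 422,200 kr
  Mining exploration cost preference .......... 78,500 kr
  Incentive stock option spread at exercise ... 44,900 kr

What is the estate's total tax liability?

Book-profits minimum tax:
  Adjusted income: 422,200 kr + 78,500 kr + 44,900 kr = 545,600 kr
  Less exemption 113,000 kr → base 432,600 kr
  432,600 kr × 21% = 90,846 kr

General income tax:
  24,000 kr × 10% = 2,400 kr
  353,000 kr × 23% = 81,190 kr
  45,200 kr × 32% = 14,464 kr
  → 98,054 kr

98,054 kr > 90,846 kr, so the general income tax governs.

98,054 kr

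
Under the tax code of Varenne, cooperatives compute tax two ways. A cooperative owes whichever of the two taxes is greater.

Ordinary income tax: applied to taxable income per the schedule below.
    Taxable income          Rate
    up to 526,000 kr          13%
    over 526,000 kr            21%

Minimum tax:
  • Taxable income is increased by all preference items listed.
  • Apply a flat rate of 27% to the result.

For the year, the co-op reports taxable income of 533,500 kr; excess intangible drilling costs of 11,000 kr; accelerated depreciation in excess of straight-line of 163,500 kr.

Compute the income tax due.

Ordinary income tax:
  526,000 kr × 13% = 68,380 kr
  7,500 kr × 21% = 1,575 kr
  → 69,955 kr

Minimum tax:
  Adjusted income: 533,500 kr + 11,000 kr + 163,500 kr = 708,000 kr
  708,000 kr × 27% = 191,160 kr

191,160 kr > 69,955 kr, so the minimum tax is the binding amount.

191,160 kr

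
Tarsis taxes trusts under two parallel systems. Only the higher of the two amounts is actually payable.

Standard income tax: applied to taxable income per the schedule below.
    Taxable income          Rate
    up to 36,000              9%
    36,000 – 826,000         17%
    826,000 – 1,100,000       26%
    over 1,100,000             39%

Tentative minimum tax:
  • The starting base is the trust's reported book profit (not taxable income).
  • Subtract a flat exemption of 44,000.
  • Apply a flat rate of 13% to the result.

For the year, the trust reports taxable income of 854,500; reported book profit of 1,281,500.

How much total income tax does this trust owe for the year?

Standard income tax:
  36,000 × 9% = 3,240
  790,000 × 17% = 134,300
  28,500 × 26% = 7,410
  → 144,950

Tentative minimum tax:
  Base (reported book profit): 1,281,500
  Less exemption 44,000 → base 1,237,500
  1,237,500 × 13% = 160,875

160,875 > 144,950, so the tentative minimum tax is the binding amount.

160,875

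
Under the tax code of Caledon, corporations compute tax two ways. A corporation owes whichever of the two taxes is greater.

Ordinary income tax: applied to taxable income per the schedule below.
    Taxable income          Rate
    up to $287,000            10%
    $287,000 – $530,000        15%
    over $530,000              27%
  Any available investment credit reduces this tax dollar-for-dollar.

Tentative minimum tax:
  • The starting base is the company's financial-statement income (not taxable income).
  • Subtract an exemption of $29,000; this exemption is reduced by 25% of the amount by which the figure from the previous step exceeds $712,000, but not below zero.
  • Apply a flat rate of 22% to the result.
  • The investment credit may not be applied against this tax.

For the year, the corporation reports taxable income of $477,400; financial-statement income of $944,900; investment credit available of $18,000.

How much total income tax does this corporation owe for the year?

$207,878

Ordinary income tax:
  $287,000 × 10% = $28,700
  $190,400 × 15% = $28,560
  → $57,260
  Less investment credit $18,000 → $39,260

Tentative minimum tax:
  Base (financial-statement income): $944,900
  Exemption: 25% × ($944,900 − $712,000) = $58,225 ≥ $29,000, so the exemption is fully phased out
  Base: $944,900 − $0 = $944,900
  $944,900 × 22% = $207,878

$207,878 > $39,260, so the tentative minimum tax is the binding amount.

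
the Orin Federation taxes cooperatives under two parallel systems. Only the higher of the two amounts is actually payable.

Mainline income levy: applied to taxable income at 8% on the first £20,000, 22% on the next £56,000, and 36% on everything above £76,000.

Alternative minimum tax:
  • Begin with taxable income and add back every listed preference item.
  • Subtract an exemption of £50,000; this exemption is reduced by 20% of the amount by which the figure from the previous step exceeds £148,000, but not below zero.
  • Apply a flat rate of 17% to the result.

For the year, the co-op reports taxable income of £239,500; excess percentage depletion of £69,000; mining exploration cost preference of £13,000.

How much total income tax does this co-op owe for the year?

£72,780

Alternative minimum tax:
  Adjusted income: £239,500 + £69,000 + £13,000 = £321,500
  Exemption: £50,000 − 20% × (£321,500 − £148,000) = £50,000 − £34,700 = £15,300
  Base: £321,500 − £15,300 = £306,200
  £306,200 × 17% = £52,054

Mainline income levy:
  £20,000 × 8% = £1,600
  £56,000 × 22% = £12,320
  £163,500 × 36% = £58,860
  → £72,780

£72,780 > £52,054, so the mainline income levy governs.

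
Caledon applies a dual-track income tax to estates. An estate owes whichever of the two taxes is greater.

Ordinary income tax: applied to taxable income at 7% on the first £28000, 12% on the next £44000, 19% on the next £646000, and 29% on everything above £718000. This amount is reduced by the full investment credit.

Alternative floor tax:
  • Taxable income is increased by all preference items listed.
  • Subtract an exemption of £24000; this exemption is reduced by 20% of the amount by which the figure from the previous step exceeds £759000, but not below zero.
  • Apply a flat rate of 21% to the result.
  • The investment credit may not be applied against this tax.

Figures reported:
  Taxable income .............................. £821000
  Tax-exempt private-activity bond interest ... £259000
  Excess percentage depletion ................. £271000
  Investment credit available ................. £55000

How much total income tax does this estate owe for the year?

£283710

Ordinary income tax:
  £28000 × 7% = £1960
  £44000 × 12% = £5280
  £646000 × 19% = £122740
  £103000 × 29% = £29870
  → £159850
  Less investment credit £55000 → £104850

Alternative floor tax:
  Adjusted income: £821000 + £259000 + £271000 = £1351000
  Exemption: 20% × (£1351000 − £759000) = £118400 ≥ £24000, so the exemption is fully phased out
  Base: £1351000 − £0 = £1351000
  £1351000 × 21% = £283710

£283710 > £104850, so the alternative floor tax is the binding amount.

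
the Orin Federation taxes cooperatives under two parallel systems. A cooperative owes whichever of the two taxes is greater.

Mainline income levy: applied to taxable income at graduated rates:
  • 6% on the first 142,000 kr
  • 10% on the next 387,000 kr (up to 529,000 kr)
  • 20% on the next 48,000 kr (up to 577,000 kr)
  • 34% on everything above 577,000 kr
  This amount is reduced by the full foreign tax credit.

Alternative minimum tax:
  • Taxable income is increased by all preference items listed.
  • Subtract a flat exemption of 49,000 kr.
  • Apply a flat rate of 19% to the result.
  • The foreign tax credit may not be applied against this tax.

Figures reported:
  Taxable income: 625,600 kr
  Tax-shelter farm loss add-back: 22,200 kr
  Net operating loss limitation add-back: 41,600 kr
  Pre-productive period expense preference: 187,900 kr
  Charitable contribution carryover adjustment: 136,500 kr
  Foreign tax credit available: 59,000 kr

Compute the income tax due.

183,312 kr

Mainline income levy:
  142,000 kr × 6% = 8,520 kr
  387,000 kr × 10% = 38,700 kr
  48,000 kr × 20% = 9,600 kr
  48,600 kr × 34% = 16,524 kr
  → 73,344 kr
  Less foreign tax credit 59,000 kr → 14,344 kr

Alternative minimum tax:
  Adjusted income: 625,600 kr + 22,200 kr + 41,600 kr + 187,900 kr + 136,500 kr = 1,013,800 kr
  Less exemption 49,000 kr → base 964,800 kr
  964,800 kr × 19% = 183,312 kr

183,312 kr > 14,344 kr, so the alternative minimum tax is the binding amount.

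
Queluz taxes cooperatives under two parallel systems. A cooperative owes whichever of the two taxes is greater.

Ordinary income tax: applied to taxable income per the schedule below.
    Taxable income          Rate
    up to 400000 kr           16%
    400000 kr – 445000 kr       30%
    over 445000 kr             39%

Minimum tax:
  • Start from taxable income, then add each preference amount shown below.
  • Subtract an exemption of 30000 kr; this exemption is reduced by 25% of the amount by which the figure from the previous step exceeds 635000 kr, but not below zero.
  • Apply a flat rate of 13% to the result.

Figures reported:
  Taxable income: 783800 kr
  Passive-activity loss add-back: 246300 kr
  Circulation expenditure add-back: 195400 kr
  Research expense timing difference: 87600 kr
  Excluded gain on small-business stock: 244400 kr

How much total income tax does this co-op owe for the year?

Minimum tax:
  Adjusted income: 783800 kr + 246300 kr + 195400 kr + 87600 kr + 244400 kr = 1557500 kr
  Exemption: 25% × (1557500 kr − 635000 kr) = 230625 kr ≥ 30000 kr, so the exemption is fully phased out
  Base: 1557500 kr − 0 kr = 1557500 kr
  1557500 kr × 13% = 202475 kr

Ordinary income tax:
  400000 kr × 16% = 64000 kr
  45000 kr × 30% = 13500 kr
  338800 kr × 39% = 132132 kr
  → 209632 kr

209632 kr > 202475 kr, so the ordinary income tax governs.

209632 kr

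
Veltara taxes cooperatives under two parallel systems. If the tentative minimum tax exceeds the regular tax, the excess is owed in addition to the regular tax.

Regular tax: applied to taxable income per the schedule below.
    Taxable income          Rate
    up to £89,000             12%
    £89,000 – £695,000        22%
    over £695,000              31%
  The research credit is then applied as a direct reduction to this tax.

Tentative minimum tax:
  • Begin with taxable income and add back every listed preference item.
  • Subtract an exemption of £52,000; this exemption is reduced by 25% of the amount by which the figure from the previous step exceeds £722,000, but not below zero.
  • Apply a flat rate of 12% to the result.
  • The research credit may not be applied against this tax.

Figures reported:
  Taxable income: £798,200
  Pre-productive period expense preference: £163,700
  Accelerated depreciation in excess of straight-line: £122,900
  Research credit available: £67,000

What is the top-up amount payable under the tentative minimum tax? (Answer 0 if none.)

£21,184

Regular tax:
  £89,000 × 12% = £10,680
  £606,000 × 22% = £133,320
  £103,200 × 31% = £31,992
  → £175,992
  Less research credit £67,000 → £108,992

Tentative minimum tax:
  Adjusted income: £798,200 + £163,700 + £122,900 = £1,084,800
  Exemption: 25% × (£1,084,800 − £722,000) = £90,700 ≥ £52,000, so the exemption is fully phased out
  Base: £1,084,800 − £0 = £1,084,800
  £1,084,800 × 12% = £130,176

Excess of tentative minimum tax over regular tax: £130,176 − £108,992 = £21,184.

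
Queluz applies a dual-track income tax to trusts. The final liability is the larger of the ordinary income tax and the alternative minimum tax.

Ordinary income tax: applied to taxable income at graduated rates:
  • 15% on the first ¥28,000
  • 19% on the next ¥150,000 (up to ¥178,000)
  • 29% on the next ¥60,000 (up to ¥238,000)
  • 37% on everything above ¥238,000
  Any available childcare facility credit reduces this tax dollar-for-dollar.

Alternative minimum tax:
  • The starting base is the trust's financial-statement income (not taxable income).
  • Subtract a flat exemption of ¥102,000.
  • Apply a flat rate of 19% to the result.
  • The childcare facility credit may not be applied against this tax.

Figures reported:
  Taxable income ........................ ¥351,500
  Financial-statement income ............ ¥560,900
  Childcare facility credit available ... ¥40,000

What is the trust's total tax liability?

Ordinary income tax:
  ¥28,000 × 15% = ¥4,200
  ¥150,000 × 19% = ¥28,500
  ¥60,000 × 29% = ¥17,400
  ¥113,500 × 37% = ¥41,995
  → ¥92,095
  Less childcare facility credit ¥40,000 → ¥52,095

Alternative minimum tax:
  Base (financial-statement income): ¥560,900
  Less exemption ¥102,000 → base ¥458,900
  ¥458,900 × 19% = ¥87,191

¥87,191 > ¥52,095, so the alternative minimum tax is the binding amount.

¥87,191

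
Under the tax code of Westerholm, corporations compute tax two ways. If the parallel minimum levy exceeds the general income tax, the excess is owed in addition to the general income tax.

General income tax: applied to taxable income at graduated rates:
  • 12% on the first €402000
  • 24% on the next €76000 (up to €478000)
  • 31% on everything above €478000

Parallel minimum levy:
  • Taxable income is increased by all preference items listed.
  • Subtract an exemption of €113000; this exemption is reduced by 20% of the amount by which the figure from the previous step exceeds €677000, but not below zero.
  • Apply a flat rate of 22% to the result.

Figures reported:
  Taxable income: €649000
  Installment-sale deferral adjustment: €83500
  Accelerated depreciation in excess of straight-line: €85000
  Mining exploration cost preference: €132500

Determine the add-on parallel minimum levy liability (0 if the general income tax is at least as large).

€76662

General income tax:
  €402000 × 12% = €48240
  €76000 × 24% = €18240
  €171000 × 31% = €53010
  → €119490

Parallel minimum levy:
  Adjusted income: €649000 + €83500 + €85000 + €132500 = €950000
  Exemption: €113000 − 20% × (€950000 − €677000) = €113000 − €54600 = €58400
  Base: €950000 − €58400 = €891600
  €891600 × 22% = €196152

Excess of parallel minimum levy over general income tax: €196152 − €119490 = €76662.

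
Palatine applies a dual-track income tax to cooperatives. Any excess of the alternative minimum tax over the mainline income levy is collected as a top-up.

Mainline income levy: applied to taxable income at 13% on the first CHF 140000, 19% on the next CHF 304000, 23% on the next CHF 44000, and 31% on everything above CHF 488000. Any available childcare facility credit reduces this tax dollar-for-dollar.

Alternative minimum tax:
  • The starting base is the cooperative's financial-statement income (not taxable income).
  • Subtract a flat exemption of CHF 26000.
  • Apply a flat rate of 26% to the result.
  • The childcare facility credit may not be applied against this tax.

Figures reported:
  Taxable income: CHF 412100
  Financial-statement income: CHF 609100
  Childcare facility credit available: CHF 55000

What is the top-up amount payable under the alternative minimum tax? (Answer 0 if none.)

Mainline income levy:
  CHF 140000 × 13% = CHF 18200
  CHF 272100 × 19% = CHF 51699
  → CHF 69899
  Less childcare facility credit CHF 55000 → CHF 14899

Alternative minimum tax:
  Base (financial-statement income): CHF 609100
  Less exemption CHF 26000 → base CHF 583100
  CHF 583100 × 26% = CHF 151606

Excess of alternative minimum tax over mainline income levy: CHF 151606 − CHF 14899 = CHF 136707.

CHF 136707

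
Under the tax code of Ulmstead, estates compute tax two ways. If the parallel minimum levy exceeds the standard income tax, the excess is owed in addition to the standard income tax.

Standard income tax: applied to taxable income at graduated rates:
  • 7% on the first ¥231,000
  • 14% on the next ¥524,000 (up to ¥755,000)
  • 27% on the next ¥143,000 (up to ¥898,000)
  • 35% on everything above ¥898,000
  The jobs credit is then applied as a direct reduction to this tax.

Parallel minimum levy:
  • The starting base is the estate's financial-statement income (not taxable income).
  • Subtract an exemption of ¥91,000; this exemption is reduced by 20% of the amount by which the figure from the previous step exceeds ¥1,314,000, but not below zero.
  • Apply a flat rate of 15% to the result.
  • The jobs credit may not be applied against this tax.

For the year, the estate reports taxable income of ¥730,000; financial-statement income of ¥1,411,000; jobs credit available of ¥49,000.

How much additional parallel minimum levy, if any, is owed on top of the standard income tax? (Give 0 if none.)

¥163,880

Standard income tax:
  ¥231,000 × 7% = ¥16,170
  ¥499,000 × 14% = ¥69,860
  → ¥86,030
  Less jobs credit ¥49,000 → ¥37,030

Parallel minimum levy:
  Base (financial-statement income): ¥1,411,000
  Exemption: ¥91,000 − 20% × (¥1,411,000 − ¥1,314,000) = ¥91,000 − ¥19,400 = ¥71,600
  Base: ¥1,411,000 − ¥71,600 = ¥1,339,400
  ¥1,339,400 × 15% = ¥200,910

Excess of parallel minimum levy over standard income tax: ¥200,910 − ¥37,030 = ¥163,880.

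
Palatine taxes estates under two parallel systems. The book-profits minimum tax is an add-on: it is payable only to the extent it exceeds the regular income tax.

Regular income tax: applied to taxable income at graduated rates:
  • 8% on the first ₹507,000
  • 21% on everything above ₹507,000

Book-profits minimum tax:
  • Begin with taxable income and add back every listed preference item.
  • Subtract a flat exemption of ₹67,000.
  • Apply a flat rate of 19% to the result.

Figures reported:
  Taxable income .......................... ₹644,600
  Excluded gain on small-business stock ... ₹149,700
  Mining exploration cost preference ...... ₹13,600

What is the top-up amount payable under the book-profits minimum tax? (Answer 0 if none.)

Regular income tax:
  ₹507,000 × 8% = ₹40,560
  ₹137,600 × 21% = ₹28,896
  → ₹69,456

Book-profits minimum tax:
  Adjusted income: ₹644,600 + ₹149,700 + ₹13,600 = ₹807,900
  Less exemption ₹67,000 → base ₹740,900
  ₹740,900 × 19% = ₹140,771

Excess of book-profits minimum tax over regular income tax: ₹140,771 − ₹69,456 = ₹71,315.

₹71,315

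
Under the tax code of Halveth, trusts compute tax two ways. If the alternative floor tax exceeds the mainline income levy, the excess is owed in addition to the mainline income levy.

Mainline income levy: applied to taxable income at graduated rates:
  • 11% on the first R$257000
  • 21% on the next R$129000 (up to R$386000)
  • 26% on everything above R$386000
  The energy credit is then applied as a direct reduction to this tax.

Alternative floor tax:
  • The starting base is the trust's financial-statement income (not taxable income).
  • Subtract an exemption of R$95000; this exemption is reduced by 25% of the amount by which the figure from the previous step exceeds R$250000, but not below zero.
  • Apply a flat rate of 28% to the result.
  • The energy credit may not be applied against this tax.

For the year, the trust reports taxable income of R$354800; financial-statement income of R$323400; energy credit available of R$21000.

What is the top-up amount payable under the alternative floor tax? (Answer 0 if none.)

R$41282

Mainline income levy:
  R$257000 × 11% = R$28270
  R$97800 × 21% = R$20538
  → R$48808
  Less energy credit R$21000 → R$27808

Alternative floor tax:
  Base (financial-statement income): R$323400
  Exemption: R$95000 − 25% × (R$323400 − R$250000) = R$95000 − R$18350 = R$76650
  Base: R$323400 − R$76650 = R$246750
  R$246750 × 28% = R$69090

Excess of alternative floor tax over mainline income levy: R$69090 − R$27808 = R$41282.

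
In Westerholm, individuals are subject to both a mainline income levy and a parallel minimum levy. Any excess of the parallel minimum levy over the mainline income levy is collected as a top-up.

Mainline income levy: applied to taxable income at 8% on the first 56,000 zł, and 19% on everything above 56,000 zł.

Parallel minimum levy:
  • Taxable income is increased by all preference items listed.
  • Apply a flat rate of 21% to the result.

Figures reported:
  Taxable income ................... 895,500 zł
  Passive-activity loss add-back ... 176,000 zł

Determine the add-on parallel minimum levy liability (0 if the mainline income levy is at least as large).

61,030 zł

Mainline income levy:
  56,000 zł × 8% = 4,480 zł
  839,500 zł × 19% = 159,505 zł
  → 163,985 zł

Parallel minimum levy:
  Adjusted income: 895,500 zł + 176,000 zł = 1,071,500 zł
  1,071,500 zł × 21% = 225,015 zł

Excess of parallel minimum levy over mainline income levy: 225,015 zł − 163,985 zł = 61,030 zł.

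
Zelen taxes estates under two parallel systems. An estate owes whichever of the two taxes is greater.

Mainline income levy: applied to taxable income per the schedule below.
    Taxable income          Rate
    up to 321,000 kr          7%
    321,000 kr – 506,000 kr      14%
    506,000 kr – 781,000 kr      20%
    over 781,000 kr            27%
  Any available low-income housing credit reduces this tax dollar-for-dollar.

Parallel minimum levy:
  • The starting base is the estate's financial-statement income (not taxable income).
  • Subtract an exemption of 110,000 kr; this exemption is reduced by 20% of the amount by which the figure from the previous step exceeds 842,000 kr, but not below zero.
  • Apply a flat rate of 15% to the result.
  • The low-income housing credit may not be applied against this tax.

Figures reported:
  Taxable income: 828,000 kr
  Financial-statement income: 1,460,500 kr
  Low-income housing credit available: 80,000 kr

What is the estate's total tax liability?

219,075 kr

Mainline income levy:
  321,000 kr × 7% = 22,470 kr
  185,000 kr × 14% = 25,900 kr
  275,000 kr × 20% = 55,000 kr
  47,000 kr × 27% = 12,690 kr
  → 116,060 kr
  Less low-income housing credit 80,000 kr → 36,060 kr

Parallel minimum levy:
  Base (financial-statement income): 1,460,500 kr
  Exemption: 20% × (1,460,500 kr − 842,000 kr) = 123,700 kr ≥ 110,000 kr, so the exemption is fully phased out
  Base: 1,460,500 kr − 0 kr = 1,460,500 kr
  1,460,500 kr × 15% = 219,075 kr

219,075 kr > 36,060 kr, so the parallel minimum levy is the binding amount.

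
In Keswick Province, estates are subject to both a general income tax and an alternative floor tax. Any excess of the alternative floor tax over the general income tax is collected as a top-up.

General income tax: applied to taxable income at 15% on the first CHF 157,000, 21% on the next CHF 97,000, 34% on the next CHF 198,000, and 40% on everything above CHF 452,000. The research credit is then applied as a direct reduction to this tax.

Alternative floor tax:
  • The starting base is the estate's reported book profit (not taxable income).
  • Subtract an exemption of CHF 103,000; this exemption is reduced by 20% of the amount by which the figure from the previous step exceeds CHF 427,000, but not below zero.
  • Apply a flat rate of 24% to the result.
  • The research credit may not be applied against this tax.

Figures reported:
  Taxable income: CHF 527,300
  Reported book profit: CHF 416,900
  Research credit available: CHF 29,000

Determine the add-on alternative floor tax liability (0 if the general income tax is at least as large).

General income tax:
  CHF 157,000 × 15% = CHF 23,550
  CHF 97,000 × 21% = CHF 20,370
  CHF 198,000 × 34% = CHF 67,320
  CHF 75,300 × 40% = CHF 30,120
  → CHF 141,360
  Less research credit CHF 29,000 → CHF 112,360

Alternative floor tax:
  Base (reported book profit): CHF 416,900
  Exemption: CHF 416,900 ≤ CHF 427,000, so full CHF 103,000 applies
  Base: CHF 416,900 − CHF 103,000 = CHF 313,900
  CHF 313,900 × 24% = CHF 75,336

CHF 75,336 ≤ CHF 112,360, so no add-on is due.

CHF 0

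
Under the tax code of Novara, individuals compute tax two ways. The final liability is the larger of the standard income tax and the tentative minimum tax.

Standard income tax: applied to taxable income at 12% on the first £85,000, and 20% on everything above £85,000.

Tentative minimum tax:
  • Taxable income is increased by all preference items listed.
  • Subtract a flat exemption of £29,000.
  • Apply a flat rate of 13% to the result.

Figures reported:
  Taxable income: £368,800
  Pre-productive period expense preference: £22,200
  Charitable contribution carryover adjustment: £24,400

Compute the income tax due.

£66,960

Standard income tax:
  £85,000 × 12% = £10,200
  £283,800 × 20% = £56,760
  → £66,960

Tentative minimum tax:
  Adjusted income: £368,800 + £22,200 + £24,400 = £415,400
  Less exemption £29,000 → base £386,400
  £386,400 × 13% = £50,232

£66,960 > £50,232, so the standard income tax governs.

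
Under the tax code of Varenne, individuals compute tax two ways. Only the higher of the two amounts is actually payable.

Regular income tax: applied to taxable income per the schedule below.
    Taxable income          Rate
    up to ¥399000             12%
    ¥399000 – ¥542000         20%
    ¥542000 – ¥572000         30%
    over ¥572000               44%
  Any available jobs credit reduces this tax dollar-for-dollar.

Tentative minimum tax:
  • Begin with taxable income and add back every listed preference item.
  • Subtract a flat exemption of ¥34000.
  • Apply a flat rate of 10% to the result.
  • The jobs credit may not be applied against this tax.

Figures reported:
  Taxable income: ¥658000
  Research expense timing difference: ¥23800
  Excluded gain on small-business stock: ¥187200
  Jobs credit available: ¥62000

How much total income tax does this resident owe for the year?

Regular income tax:
  ¥399000 × 12% = ¥47880
  ¥143000 × 20% = ¥28600
  ¥30000 × 30% = ¥9000
  ¥86000 × 44% = ¥37840
  → ¥123320
  Less jobs credit ¥62000 → ¥61320

Tentative minimum tax:
  Adjusted income: ¥658000 + ¥23800 + ¥187200 = ¥869000
  Less exemption ¥34000 → base ¥835000
  ¥835000 × 10% = ¥83500

¥83500 > ¥61320, so the tentative minimum tax is the binding amount.

¥83500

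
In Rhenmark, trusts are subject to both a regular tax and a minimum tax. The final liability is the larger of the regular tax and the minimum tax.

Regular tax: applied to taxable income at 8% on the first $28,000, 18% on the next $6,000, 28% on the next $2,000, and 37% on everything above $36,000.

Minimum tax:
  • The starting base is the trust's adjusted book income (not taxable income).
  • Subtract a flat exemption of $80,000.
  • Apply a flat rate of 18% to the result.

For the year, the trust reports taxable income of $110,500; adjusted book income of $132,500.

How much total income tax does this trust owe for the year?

Regular tax:
  $28,000 × 8% = $2,240
  $6,000 × 18% = $1,080
  $2,000 × 28% = $560
  $74,500 × 37% = $27,565
  → $31,445

Minimum tax:
  Base (adjusted book income): $132,500
  Less exemption $80,000 → base $52,500
  $52,500 × 18% = $9,450

$31,445 > $9,450, so the regular tax governs.

$31,445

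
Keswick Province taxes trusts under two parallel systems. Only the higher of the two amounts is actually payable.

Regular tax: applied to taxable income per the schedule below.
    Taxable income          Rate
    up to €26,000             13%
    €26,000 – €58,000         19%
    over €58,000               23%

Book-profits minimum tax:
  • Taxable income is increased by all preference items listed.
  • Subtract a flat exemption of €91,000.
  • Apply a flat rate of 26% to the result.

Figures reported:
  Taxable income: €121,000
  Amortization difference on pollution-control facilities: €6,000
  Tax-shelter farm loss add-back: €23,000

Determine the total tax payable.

€23,950

Regular tax:
  €26,000 × 13% = €3,380
  €32,000 × 19% = €6,080
  €63,000 × 23% = €14,490
  → €23,950

Book-profits minimum tax:
  Adjusted income: €121,000 + €6,000 + €23,000 = €150,000
  Less exemption €91,000 → base €59,000
  €59,000 × 26% = €15,340

€23,950 > €15,340, so the regular tax governs.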